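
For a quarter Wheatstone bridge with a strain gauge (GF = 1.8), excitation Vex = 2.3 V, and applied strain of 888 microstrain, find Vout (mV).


Quarter bridge output: Vout = (GF * epsilon * Vex) / 4.
Vout = (1.8 * 888e-6 * 2.3) / 4
Vout = 0.00367632 / 4 V
Vout = 0.00091908 V = 0.9191 mV

0.9191 mV


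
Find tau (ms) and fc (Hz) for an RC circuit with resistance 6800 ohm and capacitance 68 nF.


Time constant: tau = R * C.
tau = 6800 * 6.80e-08 = 0.0004624 s
tau = 0.4624 ms
Cutoff frequency: fc = 1 / (2*pi*R*C).
fc = 1 / (2*pi*0.0004624) = 344.19 Hz

tau = 0.4624 ms, fc = 344.19 Hz


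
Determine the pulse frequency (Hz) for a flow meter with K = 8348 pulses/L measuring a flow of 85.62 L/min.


Frequency = K * Q / 60 (converting L/min to L/s).
f = 8348 * 85.62 / 60
f = 714755.76 / 60
f = 11912.6 Hz

11912.6 Hz


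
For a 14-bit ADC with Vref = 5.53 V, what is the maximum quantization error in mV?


The maximum quantization error is +/- LSB/2.
LSB = Vref / 2^n = 5.53 / 16384 = 0.00033752 V
Max error = LSB / 2 = 0.00033752 / 2 = 0.00016876 V
Max error = 0.1688 mV

0.1688 mV


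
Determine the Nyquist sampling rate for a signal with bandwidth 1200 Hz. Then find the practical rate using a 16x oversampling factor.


By Nyquist theorem, fs_min = 2 * fmax.
fs_min = 2 * 1200 = 2400 Hz
Practical rate = 16 * fs_min = 16 * 2400 = 38400 Hz

fs_min = 2400 Hz, fs_practical = 38400 Hz


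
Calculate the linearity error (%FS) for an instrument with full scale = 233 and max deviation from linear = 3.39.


Linearity error = (max deviation / full scale) * 100%.
Linearity = (3.39 / 233) * 100
Linearity = 1.455 %FS

1.455 %FS


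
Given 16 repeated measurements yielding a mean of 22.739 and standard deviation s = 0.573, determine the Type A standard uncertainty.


The standard uncertainty for Type A evaluation is u = s / sqrt(n).
u = 0.573 / sqrt(16)
u = 0.573 / 4.0
u = 0.1432

0.1432


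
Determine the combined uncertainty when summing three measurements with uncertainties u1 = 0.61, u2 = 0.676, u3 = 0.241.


For a sum of independent quantities, uc = sqrt(u1^2 + u2^2 + u3^2).
uc = sqrt(0.61^2 + 0.676^2 + 0.241^2)
uc = sqrt(0.3721 + 0.456976 + 0.058081)
uc = 0.9419

0.9419


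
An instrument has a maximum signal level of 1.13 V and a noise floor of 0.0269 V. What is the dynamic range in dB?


Dynamic range = 20 * log10(Vmax / Vnoise).
DR = 20 * log10(1.13 / 0.0269)
DR = 20 * log10(42.01)
DR = 32.47 dB

32.47 dB


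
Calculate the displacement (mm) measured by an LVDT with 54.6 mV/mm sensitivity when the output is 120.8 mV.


Displacement = Vout / sensitivity.
d = 120.8 / 54.6
d = 2.212 mm

2.212 mm


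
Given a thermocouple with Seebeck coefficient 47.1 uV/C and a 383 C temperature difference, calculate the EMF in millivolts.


The thermocouple output V = sensitivity * dT.
V = 47.1 uV/C * 383 C
V = 18039.3 uV
V = 18.039 mV

18.039 mV


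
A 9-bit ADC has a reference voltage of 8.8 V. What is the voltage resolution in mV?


The resolution (LSB) of an ADC is Vref / 2^n.
LSB = 8.8 / 2^9
LSB = 8.8 / 512
LSB = 0.0171875 V = 17.1875 mV

17.1875 mV


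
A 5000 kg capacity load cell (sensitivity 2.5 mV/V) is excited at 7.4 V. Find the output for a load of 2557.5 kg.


Vout = rated_output * Vex * (load / capacity).
Vout = 2.5 * 7.4 * (2557.5 / 5000)
Vout = 2.5 * 7.4 * 0.5115
Vout = 9.463 mV

9.463 mV


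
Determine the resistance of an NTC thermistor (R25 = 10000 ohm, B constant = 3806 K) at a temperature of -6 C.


NTC thermistor equation: Rt = R25 * exp(B * (1/T - 1/T25)).
T in Kelvin: 267.15 K, T25 = 298.15 K
1/T - 1/T25 = 1/267.15 - 1/298.15 = 0.0003892
B * (1/T - 1/T25) = 3806 * 0.0003892 = 1.4813
Rt = 10000 * exp(1.4813) = 43986.2 ohm

43986.2 ohm


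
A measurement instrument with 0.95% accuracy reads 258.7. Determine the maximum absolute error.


Absolute error = (accuracy% / 100) * reading.
Error = (0.95 / 100) * 258.7
Error = 0.0095 * 258.7
Error = 2.4576

2.4576


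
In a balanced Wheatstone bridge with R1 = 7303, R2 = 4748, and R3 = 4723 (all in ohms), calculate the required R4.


At balance: R1*R4 = R2*R3, so R4 = R2*R3/R1.
R4 = 4748 * 4723 / 7303
R4 = 22424804 / 7303
R4 = 3070.63 ohm

3070.63 ohm


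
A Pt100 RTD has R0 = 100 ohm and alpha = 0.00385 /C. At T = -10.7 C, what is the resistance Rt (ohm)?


The RTD equation: Rt = R0 * (1 + alpha * T).
Rt = 100 * (1 + 0.00385 * -10.7)
Rt = 100 * (1 + -0.041195)
Rt = 100 * 0.958805
Rt = 95.88 ohm

95.88 ohm


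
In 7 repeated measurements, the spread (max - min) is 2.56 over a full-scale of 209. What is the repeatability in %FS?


Repeatability = (spread / full scale) * 100%.
R = (2.56 / 209) * 100
R = 1.225 %FS

1.225 %FS


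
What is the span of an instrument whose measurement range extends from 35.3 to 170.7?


Span = upper range - lower range.
Span = 170.7 - (35.3)
Span = 135.4

135.4


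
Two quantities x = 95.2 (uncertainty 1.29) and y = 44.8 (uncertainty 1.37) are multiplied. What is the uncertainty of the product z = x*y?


For a product z = x*y, the relative uncertainty is:
uz/z = sqrt((ux/x)^2 + (uy/y)^2)
Relative uncertainties: ux/x = 1.29/95.2 = 0.01355
uy/y = 1.37/44.8 = 0.03058
z = 95.2 * 44.8 = 4265.0
uz = 4265.0 * sqrt(0.01355^2 + 0.03058^2) = 142.655

142.655


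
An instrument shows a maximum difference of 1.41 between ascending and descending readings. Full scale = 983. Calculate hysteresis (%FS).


Hysteresis = (max difference / full scale) * 100%.
H = (1.41 / 983) * 100
H = 0.143 %FS

0.143 %FS


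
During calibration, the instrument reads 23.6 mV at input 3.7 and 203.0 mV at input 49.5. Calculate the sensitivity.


Sensitivity = (y2 - y1) / (x2 - x1).
S = (203.0 - 23.6) / (49.5 - 3.7)
S = 179.4 / 45.8
S = 3.917 mV/unit

3.917 mV/unit


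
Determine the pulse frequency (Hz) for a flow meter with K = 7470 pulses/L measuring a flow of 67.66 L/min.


Frequency = K * Q / 60 (converting L/min to L/s).
f = 7470 * 67.66 / 60
f = 505420.2 / 60
f = 8423.67 Hz

8423.67 Hz


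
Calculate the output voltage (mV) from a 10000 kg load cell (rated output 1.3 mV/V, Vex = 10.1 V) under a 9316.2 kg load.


Vout = rated_output * Vex * (load / capacity).
Vout = 1.3 * 10.1 * (9316.2 / 10000)
Vout = 1.3 * 10.1 * 0.93162
Vout = 12.232 mV

12.232 mV


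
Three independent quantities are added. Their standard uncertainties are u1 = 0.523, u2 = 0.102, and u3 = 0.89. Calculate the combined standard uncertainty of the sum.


For a sum of independent quantities, uc = sqrt(u1^2 + u2^2 + u3^2).
uc = sqrt(0.523^2 + 0.102^2 + 0.89^2)
uc = sqrt(0.273529 + 0.010404 + 0.7921)
uc = 1.0373

1.0373


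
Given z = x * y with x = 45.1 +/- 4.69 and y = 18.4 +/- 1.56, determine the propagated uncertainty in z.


For a product z = x*y, the relative uncertainty is:
uz/z = sqrt((ux/x)^2 + (uy/y)^2)
Relative uncertainties: ux/x = 4.69/45.1 = 0.103991
uy/y = 1.56/18.4 = 0.084783
z = 45.1 * 18.4 = 829.8
uz = 829.8 * sqrt(0.103991^2 + 0.084783^2) = 111.342

111.342


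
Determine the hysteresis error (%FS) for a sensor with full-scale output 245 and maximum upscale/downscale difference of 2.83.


Hysteresis = (max difference / full scale) * 100%.
H = (2.83 / 245) * 100
H = 1.155 %FS

1.155 %FS


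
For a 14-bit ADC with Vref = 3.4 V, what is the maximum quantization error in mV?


The maximum quantization error is +/- LSB/2.
LSB = Vref / 2^n = 3.4 / 16384 = 0.00020752 V
Max error = LSB / 2 = 0.00020752 / 2 = 0.00010376 V
Max error = 0.1038 mV

0.1038 mV


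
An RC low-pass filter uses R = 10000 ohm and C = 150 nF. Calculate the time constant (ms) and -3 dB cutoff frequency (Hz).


Time constant: tau = R * C.
tau = 10000 * 1.50e-07 = 0.0015 s
tau = 1.5 ms
Cutoff frequency: fc = 1 / (2*pi*R*C).
fc = 1 / (2*pi*0.0015) = 106.1 Hz

tau = 1.5 ms, fc = 106.1 Hz


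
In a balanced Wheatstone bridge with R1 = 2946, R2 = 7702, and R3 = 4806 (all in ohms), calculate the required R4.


At balance: R1*R4 = R2*R3, so R4 = R2*R3/R1.
R4 = 7702 * 4806 / 2946
R4 = 37015812 / 2946
R4 = 12564.77 ohm

12564.77 ohm


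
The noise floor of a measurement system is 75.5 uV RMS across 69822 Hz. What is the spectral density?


Noise spectral density = Vrms / sqrt(BW).
NSD = 75.5 / sqrt(69822)
NSD = 75.5 / 264.2385
NSD = 0.2857 uV/sqrt(Hz)

0.2857 uV/sqrt(Hz)


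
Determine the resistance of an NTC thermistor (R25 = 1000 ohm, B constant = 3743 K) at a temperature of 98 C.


NTC thermistor equation: Rt = R25 * exp(B * (1/T - 1/T25)).
T in Kelvin: 371.15 K, T25 = 298.15 K
1/T - 1/T25 = 1/371.15 - 1/298.15 = -0.00065969
B * (1/T - 1/T25) = 3743 * -0.00065969 = -2.4692
Rt = 1000 * exp(-2.4692) = 84.7 ohm

84.7 ohm


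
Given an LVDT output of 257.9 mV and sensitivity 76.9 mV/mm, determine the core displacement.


Displacement = Vout / sensitivity.
d = 257.9 / 76.9
d = 3.354 mm

3.354 mm


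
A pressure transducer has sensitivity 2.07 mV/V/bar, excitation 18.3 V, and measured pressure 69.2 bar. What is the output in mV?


Output = sensitivity * Vex * P.
Vout = 2.07 * 18.3 * 69.2
Vout = 37.881 * 69.2
Vout = 2621.37 mV

2621.37 mV


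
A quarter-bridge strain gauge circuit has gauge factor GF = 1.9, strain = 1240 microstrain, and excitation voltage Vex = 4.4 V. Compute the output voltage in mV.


Quarter bridge output: Vout = (GF * epsilon * Vex) / 4.
Vout = (1.9 * 1240e-6 * 4.4) / 4
Vout = 0.0103664 / 4 V
Vout = 0.0025916 V = 2.5916 mV

2.5916 mV


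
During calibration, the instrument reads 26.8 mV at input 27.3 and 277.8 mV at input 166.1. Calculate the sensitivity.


Sensitivity = (y2 - y1) / (x2 - x1).
S = (277.8 - 26.8) / (166.1 - 27.3)
S = 251.0 / 138.8
S = 1.8084 mV/unit

1.8084 mV/unit


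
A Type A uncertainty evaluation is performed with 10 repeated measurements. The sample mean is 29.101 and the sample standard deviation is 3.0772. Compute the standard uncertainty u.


The standard uncertainty for Type A evaluation is u = s / sqrt(n).
u = 3.0772 / sqrt(10)
u = 3.0772 / 3.1623
u = 0.9731

0.9731


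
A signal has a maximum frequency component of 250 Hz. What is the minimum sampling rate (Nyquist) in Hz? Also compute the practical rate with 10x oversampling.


By Nyquist theorem, fs_min = 2 * fmax.
fs_min = 2 * 250 = 500 Hz
Practical rate = 10 * fs_min = 10 * 500 = 5000 Hz

fs_min = 500 Hz, fs_practical = 5000 Hz


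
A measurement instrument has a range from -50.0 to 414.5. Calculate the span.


Span = upper range - lower range.
Span = 414.5 - (-50.0)
Span = 464.5

464.5


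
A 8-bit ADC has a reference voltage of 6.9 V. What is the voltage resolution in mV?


The resolution (LSB) of an ADC is Vref / 2^n.
LSB = 6.9 / 2^8
LSB = 6.9 / 256
LSB = 0.02695313 V = 26.953125 mV

26.953125 mV


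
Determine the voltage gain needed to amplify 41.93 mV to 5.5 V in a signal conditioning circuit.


Gain = Vout / Vin (converting to same units).
G = 5.5 V / 41.93 mV
G = 5500.0 mV / 41.93 mV
G = 131.17

131.17


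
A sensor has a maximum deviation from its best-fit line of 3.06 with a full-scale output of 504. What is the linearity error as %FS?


Linearity error = (max deviation / full scale) * 100%.
Linearity = (3.06 / 504) * 100
Linearity = 0.607 %FS

0.607 %FS


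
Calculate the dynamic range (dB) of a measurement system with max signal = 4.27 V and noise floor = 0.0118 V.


Dynamic range = 20 * log10(Vmax / Vnoise).
DR = 20 * log10(4.27 / 0.0118)
DR = 20 * log10(361.86)
DR = 51.17 dB

51.17 dB


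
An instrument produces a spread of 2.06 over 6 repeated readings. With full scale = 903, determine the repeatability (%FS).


Repeatability = (spread / full scale) * 100%.
R = (2.06 / 903) * 100
R = 0.228 %FS

0.228 %FS


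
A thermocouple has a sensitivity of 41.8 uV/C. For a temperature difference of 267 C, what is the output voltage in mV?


The thermocouple output V = sensitivity * dT.
V = 41.8 uV/C * 267 C
V = 11160.6 uV
V = 11.161 mV

11.161 mV


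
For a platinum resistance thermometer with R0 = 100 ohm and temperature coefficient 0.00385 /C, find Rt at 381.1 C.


The RTD equation: Rt = R0 * (1 + alpha * T).
Rt = 100 * (1 + 0.00385 * 381.1)
Rt = 100 * (1 + 1.467235)
Rt = 100 * 2.467235
Rt = 246.724 ohm

246.724 ohm


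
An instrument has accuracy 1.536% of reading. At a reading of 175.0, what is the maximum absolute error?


Absolute error = (accuracy% / 100) * reading.
Error = (1.536 / 100) * 175.0
Error = 0.01536 * 175.0
Error = 2.688

2.688


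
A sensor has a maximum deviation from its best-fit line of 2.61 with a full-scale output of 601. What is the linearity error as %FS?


Linearity error = (max deviation / full scale) * 100%.
Linearity = (2.61 / 601) * 100
Linearity = 0.434 %FS

0.434 %FS


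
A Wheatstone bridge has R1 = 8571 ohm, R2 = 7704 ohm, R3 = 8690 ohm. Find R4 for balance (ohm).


At balance: R1*R4 = R2*R3, so R4 = R2*R3/R1.
R4 = 7704 * 8690 / 8571
R4 = 66947760 / 8571
R4 = 7810.96 ohm

7810.96 ohm


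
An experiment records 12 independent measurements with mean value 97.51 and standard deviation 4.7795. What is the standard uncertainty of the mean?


The standard uncertainty for Type A evaluation is u = s / sqrt(n).
u = 4.7795 / sqrt(12)
u = 4.7795 / 3.4641
u = 1.3797

1.3797


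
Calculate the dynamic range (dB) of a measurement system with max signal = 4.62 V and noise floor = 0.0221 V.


Dynamic range = 20 * log10(Vmax / Vnoise).
DR = 20 * log10(4.62 / 0.0221)
DR = 20 * log10(209.05)
DR = 46.4 dB

46.4 dB


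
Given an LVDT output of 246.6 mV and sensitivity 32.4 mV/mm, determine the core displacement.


Displacement = Vout / sensitivity.
d = 246.6 / 32.4
d = 7.611 mm

7.611 mm


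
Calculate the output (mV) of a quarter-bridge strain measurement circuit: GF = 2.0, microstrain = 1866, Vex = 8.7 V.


Quarter bridge output: Vout = (GF * epsilon * Vex) / 4.
Vout = (2.0 * 1866e-6 * 8.7) / 4
Vout = 0.0324684 / 4 V
Vout = 0.0081171 V = 8.1171 mV

8.1171 mV


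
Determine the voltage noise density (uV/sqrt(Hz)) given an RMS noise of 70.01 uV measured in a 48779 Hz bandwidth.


Noise spectral density = Vrms / sqrt(BW).
NSD = 70.01 / sqrt(48779)
NSD = 70.01 / 220.8597
NSD = 0.317 uV/sqrt(Hz)

0.317 uV/sqrt(Hz)


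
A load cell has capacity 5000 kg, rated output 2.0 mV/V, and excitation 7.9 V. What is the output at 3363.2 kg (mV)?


Vout = rated_output * Vex * (load / capacity).
Vout = 2.0 * 7.9 * (3363.2 / 5000)
Vout = 2.0 * 7.9 * 0.67264
Vout = 10.628 mV

10.628 mV


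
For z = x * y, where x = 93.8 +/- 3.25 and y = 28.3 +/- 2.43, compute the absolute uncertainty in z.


For a product z = x*y, the relative uncertainty is:
uz/z = sqrt((ux/x)^2 + (uy/y)^2)
Relative uncertainties: ux/x = 3.25/93.8 = 0.034648
uy/y = 2.43/28.3 = 0.085866
z = 93.8 * 28.3 = 2654.5
uz = 2654.5 * sqrt(0.034648^2 + 0.085866^2) = 245.791

245.791


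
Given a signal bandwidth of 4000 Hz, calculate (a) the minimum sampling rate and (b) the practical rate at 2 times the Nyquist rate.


By Nyquist theorem, fs_min = 2 * fmax.
fs_min = 2 * 4000 = 8000 Hz
Practical rate = 2 * fs_min = 2 * 8000 = 16000 Hz

fs_min = 8000 Hz, fs_practical = 16000 Hz


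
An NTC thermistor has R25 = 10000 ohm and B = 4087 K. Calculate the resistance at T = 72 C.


NTC thermistor equation: Rt = R25 * exp(B * (1/T - 1/T25)).
T in Kelvin: 345.15 K, T25 = 298.15 K
1/T - 1/T25 = 1/345.15 - 1/298.15 = -0.00045673
B * (1/T - 1/T25) = 4087 * -0.00045673 = -1.8666
Rt = 10000 * exp(-1.8666) = 1546.4 ohm

1546.4 ohm


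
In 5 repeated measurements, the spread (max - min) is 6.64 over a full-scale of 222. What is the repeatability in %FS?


Repeatability = (spread / full scale) * 100%.
R = (6.64 / 222) * 100
R = 2.991 %FS

2.991 %FS


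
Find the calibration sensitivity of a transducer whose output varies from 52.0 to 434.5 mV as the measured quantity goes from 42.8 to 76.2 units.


Sensitivity = (y2 - y1) / (x2 - x1).
S = (434.5 - 52.0) / (76.2 - 42.8)
S = 382.5 / 33.4
S = 11.4521 mV/unit

11.4521 mV/unit


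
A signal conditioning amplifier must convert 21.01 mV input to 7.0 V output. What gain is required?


Gain = Vout / Vin (converting to same units).
G = 7.0 V / 21.01 mV
G = 7000.0 mV / 21.01 mV
G = 333.17

333.17


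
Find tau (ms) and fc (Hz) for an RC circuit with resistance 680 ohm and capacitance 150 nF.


Time constant: tau = R * C.
tau = 680 * 1.50e-07 = 0.000102 s
tau = 0.102 ms
Cutoff frequency: fc = 1 / (2*pi*R*C).
fc = 1 / (2*pi*0.000102) = 1560.34 Hz

tau = 0.102 ms, fc = 1560.34 Hz


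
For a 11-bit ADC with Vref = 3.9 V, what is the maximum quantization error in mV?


The maximum quantization error is +/- LSB/2.
LSB = Vref / 2^n = 3.9 / 2048 = 0.0019043 V
Max error = LSB / 2 = 0.0019043 / 2 = 0.00095215 V
Max error = 0.9521 mV

0.9521 mV


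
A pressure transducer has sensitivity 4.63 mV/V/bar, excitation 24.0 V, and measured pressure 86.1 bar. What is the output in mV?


Output = sensitivity * Vex * P.
Vout = 4.63 * 24.0 * 86.1
Vout = 111.12 * 86.1
Vout = 9567.43 mV

9567.43 mV


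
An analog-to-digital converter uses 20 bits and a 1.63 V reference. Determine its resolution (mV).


The resolution (LSB) of an ADC is Vref / 2^n.
LSB = 1.63 / 2^20
LSB = 1.63 / 1048576
LSB = 1.55e-06 V = 0.00155449 mV

0.00155449 mV


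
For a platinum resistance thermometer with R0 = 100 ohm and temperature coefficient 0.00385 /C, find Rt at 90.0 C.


The RTD equation: Rt = R0 * (1 + alpha * T).
Rt = 100 * (1 + 0.00385 * 90.0)
Rt = 100 * (1 + 0.3465)
Rt = 100 * 1.3465
Rt = 134.65 ohm

134.65 ohm


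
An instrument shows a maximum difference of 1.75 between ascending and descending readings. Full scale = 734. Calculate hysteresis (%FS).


Hysteresis = (max difference / full scale) * 100%.
H = (1.75 / 734) * 100
H = 0.238 %FS

0.238 %FS


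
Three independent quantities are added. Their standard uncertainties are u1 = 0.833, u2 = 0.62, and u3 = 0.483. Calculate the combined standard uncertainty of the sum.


For a sum of independent quantities, uc = sqrt(u1^2 + u2^2 + u3^2).
uc = sqrt(0.833^2 + 0.62^2 + 0.483^2)
uc = sqrt(0.693889 + 0.3844 + 0.233289)
uc = 1.1452

1.1452


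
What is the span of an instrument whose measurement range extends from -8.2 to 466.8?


Span = upper range - lower range.
Span = 466.8 - (-8.2)
Span = 475.0

475.0


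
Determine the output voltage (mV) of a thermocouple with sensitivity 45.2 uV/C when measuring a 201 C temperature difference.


The thermocouple output V = sensitivity * dT.
V = 45.2 uV/C * 201 C
V = 9085.2 uV
V = 9.085 mV

9.085 mV


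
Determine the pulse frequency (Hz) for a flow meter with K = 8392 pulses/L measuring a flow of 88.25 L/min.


Frequency = K * Q / 60 (converting L/min to L/s).
f = 8392 * 88.25 / 60
f = 740594.0 / 60
f = 12343.23 Hz

12343.23 Hz


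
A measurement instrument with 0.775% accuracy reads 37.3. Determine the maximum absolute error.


Absolute error = (accuracy% / 100) * reading.
Error = (0.775 / 100) * 37.3
Error = 0.00775 * 37.3
Error = 0.2891

0.2891


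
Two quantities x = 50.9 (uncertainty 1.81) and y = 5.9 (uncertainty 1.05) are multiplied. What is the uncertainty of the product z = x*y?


For a product z = x*y, the relative uncertainty is:
uz/z = sqrt((ux/x)^2 + (uy/y)^2)
Relative uncertainties: ux/x = 1.81/50.9 = 0.03556
uy/y = 1.05/5.9 = 0.177966
z = 50.9 * 5.9 = 300.3
uz = 300.3 * sqrt(0.03556^2 + 0.177966^2) = 54.501

54.501


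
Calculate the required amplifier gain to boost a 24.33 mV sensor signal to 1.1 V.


Gain = Vout / Vin (converting to same units).
G = 1.1 V / 24.33 mV
G = 1100.0 mV / 24.33 mV
G = 45.21

45.21


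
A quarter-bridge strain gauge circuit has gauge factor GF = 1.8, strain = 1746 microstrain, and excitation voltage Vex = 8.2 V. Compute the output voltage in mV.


Quarter bridge output: Vout = (GF * epsilon * Vex) / 4.
Vout = (1.8 * 1746e-6 * 8.2) / 4
Vout = 0.02577096 / 4 V
Vout = 0.00644274 V = 6.4427 mV

6.4427 mV


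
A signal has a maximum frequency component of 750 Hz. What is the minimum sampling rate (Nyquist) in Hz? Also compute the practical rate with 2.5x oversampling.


By Nyquist theorem, fs_min = 2 * fmax.
fs_min = 2 * 750 = 1500 Hz
Practical rate = 2.5 * fs_min = 2.5 * 1500 = 3750 Hz

fs_min = 1500 Hz, fs_practical = 3750 Hz


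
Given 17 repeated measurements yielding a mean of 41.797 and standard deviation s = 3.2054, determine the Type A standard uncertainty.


The standard uncertainty for Type A evaluation is u = s / sqrt(n).
u = 3.2054 / sqrt(17)
u = 3.2054 / 4.1231
u = 0.7774

0.7774


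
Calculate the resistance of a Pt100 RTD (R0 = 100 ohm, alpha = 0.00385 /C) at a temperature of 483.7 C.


The RTD equation: Rt = R0 * (1 + alpha * T).
Rt = 100 * (1 + 0.00385 * 483.7)
Rt = 100 * (1 + 1.862245)
Rt = 100 * 2.862245
Rt = 286.224 ohm

286.224 ohm


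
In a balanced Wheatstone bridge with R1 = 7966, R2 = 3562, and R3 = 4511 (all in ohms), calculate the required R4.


At balance: R1*R4 = R2*R3, so R4 = R2*R3/R1.
R4 = 3562 * 4511 / 7966
R4 = 16068182 / 7966
R4 = 2017.1 ohm

2017.1 ohm


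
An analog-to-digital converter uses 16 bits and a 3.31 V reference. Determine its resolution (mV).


The resolution (LSB) of an ADC is Vref / 2^n.
LSB = 3.31 / 2^16
LSB = 3.31 / 65536
LSB = 5.051e-05 V = 0.05050659 mV

0.05050659 mV


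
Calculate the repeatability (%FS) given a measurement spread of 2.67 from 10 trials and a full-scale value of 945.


Repeatability = (spread / full scale) * 100%.
R = (2.67 / 945) * 100
R = 0.283 %FS

0.283 %FS


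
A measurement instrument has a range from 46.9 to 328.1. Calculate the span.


Span = upper range - lower range.
Span = 328.1 - (46.9)
Span = 281.2

281.2


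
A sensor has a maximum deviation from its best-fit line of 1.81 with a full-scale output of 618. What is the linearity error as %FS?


Linearity error = (max deviation / full scale) * 100%.
Linearity = (1.81 / 618) * 100
Linearity = 0.293 %FS

0.293 %FS


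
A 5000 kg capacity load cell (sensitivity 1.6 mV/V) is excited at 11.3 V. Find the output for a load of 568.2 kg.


Vout = rated_output * Vex * (load / capacity).
Vout = 1.6 * 11.3 * (568.2 / 5000)
Vout = 1.6 * 11.3 * 0.11364
Vout = 2.055 mV

2.055 mV


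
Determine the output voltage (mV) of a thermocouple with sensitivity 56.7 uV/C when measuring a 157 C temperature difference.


The thermocouple output V = sensitivity * dT.
V = 56.7 uV/C * 157 C
V = 8901.9 uV
V = 8.902 mV

8.902 mV


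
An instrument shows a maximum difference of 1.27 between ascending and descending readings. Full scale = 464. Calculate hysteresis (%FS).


Hysteresis = (max difference / full scale) * 100%.
H = (1.27 / 464) * 100
H = 0.274 %FS

0.274 %FS


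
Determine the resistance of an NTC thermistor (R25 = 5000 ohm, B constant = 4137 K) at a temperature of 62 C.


NTC thermistor equation: Rt = R25 * exp(B * (1/T - 1/T25)).
T in Kelvin: 335.15 K, T25 = 298.15 K
1/T - 1/T25 = 1/335.15 - 1/298.15 = -0.00037028
B * (1/T - 1/T25) = 4137 * -0.00037028 = -1.5318
Rt = 5000 * exp(-1.5318) = 1080.7 ohm

1080.7 ohm


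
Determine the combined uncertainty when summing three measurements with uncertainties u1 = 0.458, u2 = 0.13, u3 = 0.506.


For a sum of independent quantities, uc = sqrt(u1^2 + u2^2 + u3^2).
uc = sqrt(0.458^2 + 0.13^2 + 0.506^2)
uc = sqrt(0.209764 + 0.0169 + 0.256036)
uc = 0.6948

0.6948


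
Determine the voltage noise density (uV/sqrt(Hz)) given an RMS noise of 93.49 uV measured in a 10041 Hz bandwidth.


Noise spectral density = Vrms / sqrt(BW).
NSD = 93.49 / sqrt(10041)
NSD = 93.49 / 100.2048
NSD = 0.933 uV/sqrt(Hz)

0.933 uV/sqrt(Hz)


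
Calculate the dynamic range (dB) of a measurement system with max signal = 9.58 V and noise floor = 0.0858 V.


Dynamic range = 20 * log10(Vmax / Vnoise).
DR = 20 * log10(9.58 / 0.0858)
DR = 20 * log10(111.66)
DR = 40.96 dB

40.96 dB


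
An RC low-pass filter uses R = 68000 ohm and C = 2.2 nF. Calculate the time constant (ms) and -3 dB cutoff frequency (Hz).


Time constant: tau = R * C.
tau = 68000 * 2.20e-09 = 0.0001496 s
tau = 0.1496 ms
Cutoff frequency: fc = 1 / (2*pi*R*C).
fc = 1 / (2*pi*0.0001496) = 1063.87 Hz

tau = 0.1496 ms, fc = 1063.87 Hz


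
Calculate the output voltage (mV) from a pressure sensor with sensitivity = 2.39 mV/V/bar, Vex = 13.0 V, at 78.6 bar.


Output = sensitivity * Vex * P.
Vout = 2.39 * 13.0 * 78.6
Vout = 31.07 * 78.6
Vout = 2442.1 mV

2442.1 mV


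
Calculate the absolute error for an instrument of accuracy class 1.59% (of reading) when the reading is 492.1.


Absolute error = (accuracy% / 100) * reading.
Error = (1.59 / 100) * 492.1
Error = 0.0159 * 492.1
Error = 7.8244

7.8244


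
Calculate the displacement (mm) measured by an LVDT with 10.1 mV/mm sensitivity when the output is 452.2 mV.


Displacement = Vout / sensitivity.
d = 452.2 / 10.1
d = 44.772 mm

44.772 mm


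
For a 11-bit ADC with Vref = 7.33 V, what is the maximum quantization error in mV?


The maximum quantization error is +/- LSB/2.
LSB = Vref / 2^n = 7.33 / 2048 = 0.0035791 V
Max error = LSB / 2 = 0.0035791 / 2 = 0.00178955 V
Max error = 1.7896 mV

1.7896 mV


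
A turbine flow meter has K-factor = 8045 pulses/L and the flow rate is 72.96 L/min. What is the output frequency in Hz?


Frequency = K * Q / 60 (converting L/min to L/s).
f = 8045 * 72.96 / 60
f = 586963.2 / 60
f = 9782.72 Hz

9782.72 Hz


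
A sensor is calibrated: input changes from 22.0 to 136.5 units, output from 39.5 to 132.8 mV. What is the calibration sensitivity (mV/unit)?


Sensitivity = (y2 - y1) / (x2 - x1).
S = (132.8 - 39.5) / (136.5 - 22.0)
S = 93.3 / 114.5
S = 0.8148 mV/unit

0.8148 mV/unit


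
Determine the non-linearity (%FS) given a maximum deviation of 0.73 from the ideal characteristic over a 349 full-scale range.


Linearity error = (max deviation / full scale) * 100%.
Linearity = (0.73 / 349) * 100
Linearity = 0.209 %FS

0.209 %FS


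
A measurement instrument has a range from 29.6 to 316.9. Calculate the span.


Span = upper range - lower range.
Span = 316.9 - (29.6)
Span = 287.3

287.3


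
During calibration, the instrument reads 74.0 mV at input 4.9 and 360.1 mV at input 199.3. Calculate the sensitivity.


Sensitivity = (y2 - y1) / (x2 - x1).
S = (360.1 - 74.0) / (199.3 - 4.9)
S = 286.1 / 194.4
S = 1.4717 mV/unit

1.4717 mV/unit


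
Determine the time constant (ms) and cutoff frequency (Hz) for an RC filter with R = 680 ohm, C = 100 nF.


Time constant: tau = R * C.
tau = 680 * 1.00e-07 = 6.8e-05 s
tau = 0.068 ms
Cutoff frequency: fc = 1 / (2*pi*R*C).
fc = 1 / (2*pi*6.8e-05) = 2340.51 Hz

tau = 0.068 ms, fc = 2340.51 Hz


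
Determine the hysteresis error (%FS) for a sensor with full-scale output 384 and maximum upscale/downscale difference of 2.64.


Hysteresis = (max difference / full scale) * 100%.
H = (2.64 / 384) * 100
H = 0.688 %FS

0.688 %FS


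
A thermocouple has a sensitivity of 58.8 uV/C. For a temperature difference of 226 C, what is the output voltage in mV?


The thermocouple output V = sensitivity * dT.
V = 58.8 uV/C * 226 C
V = 13288.8 uV
V = 13.289 mV

13.289 mV


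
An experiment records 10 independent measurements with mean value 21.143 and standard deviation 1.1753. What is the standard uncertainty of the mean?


The standard uncertainty for Type A evaluation is u = s / sqrt(n).
u = 1.1753 / sqrt(10)
u = 1.1753 / 3.1623
u = 0.3717

0.3717


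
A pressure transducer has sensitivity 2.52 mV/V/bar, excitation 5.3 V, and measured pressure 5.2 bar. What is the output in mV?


Output = sensitivity * Vex * P.
Vout = 2.52 * 5.3 * 5.2
Vout = 13.356 * 5.2
Vout = 69.45 mV

69.45 mV


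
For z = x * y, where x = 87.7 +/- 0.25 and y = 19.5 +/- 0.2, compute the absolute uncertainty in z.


For a product z = x*y, the relative uncertainty is:
uz/z = sqrt((ux/x)^2 + (uy/y)^2)
Relative uncertainties: ux/x = 0.25/87.7 = 0.002851
uy/y = 0.2/19.5 = 0.010256
z = 87.7 * 19.5 = 1710.2
uz = 1710.2 * sqrt(0.002851^2 + 0.010256^2) = 18.205

18.205


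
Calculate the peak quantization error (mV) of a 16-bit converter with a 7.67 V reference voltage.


The maximum quantization error is +/- LSB/2.
LSB = Vref / 2^n = 7.67 / 65536 = 0.00011703 V
Max error = LSB / 2 = 0.00011703 / 2 = 5.852e-05 V
Max error = 0.0585 mV

0.0585 mV


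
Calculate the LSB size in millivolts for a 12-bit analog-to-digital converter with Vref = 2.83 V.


The resolution (LSB) of an ADC is Vref / 2^n.
LSB = 2.83 / 2^12
LSB = 2.83 / 4096
LSB = 0.00069092 V = 0.69091797 mV

0.69091797 mV


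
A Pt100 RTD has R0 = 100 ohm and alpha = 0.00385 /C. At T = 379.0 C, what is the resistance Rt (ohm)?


The RTD equation: Rt = R0 * (1 + alpha * T).
Rt = 100 * (1 + 0.00385 * 379.0)
Rt = 100 * (1 + 1.45915)
Rt = 100 * 2.45915
Rt = 245.915 ohm

245.915 ohm


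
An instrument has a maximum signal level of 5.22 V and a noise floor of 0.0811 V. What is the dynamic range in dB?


Dynamic range = 20 * log10(Vmax / Vnoise).
DR = 20 * log10(5.22 / 0.0811)
DR = 20 * log10(64.36)
DR = 36.17 dB

36.17 dB


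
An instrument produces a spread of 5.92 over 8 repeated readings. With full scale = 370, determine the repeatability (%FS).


Repeatability = (spread / full scale) * 100%.
R = (5.92 / 370) * 100
R = 1.6 %FS

1.6 %FS


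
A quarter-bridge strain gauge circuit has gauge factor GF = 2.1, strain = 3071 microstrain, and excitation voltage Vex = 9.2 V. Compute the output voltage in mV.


Quarter bridge output: Vout = (GF * epsilon * Vex) / 4.
Vout = (2.1 * 3071e-6 * 9.2) / 4
Vout = 0.05933172 / 4 V
Vout = 0.01483293 V = 14.8329 mV

14.8329 mV


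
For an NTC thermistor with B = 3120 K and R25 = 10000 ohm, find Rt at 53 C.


NTC thermistor equation: Rt = R25 * exp(B * (1/T - 1/T25)).
T in Kelvin: 326.15 K, T25 = 298.15 K
1/T - 1/T25 = 1/326.15 - 1/298.15 = -0.00028794
B * (1/T - 1/T25) = 3120 * -0.00028794 = -0.8984
Rt = 10000 * exp(-0.8984) = 4072.3 ohm

4072.3 ohm


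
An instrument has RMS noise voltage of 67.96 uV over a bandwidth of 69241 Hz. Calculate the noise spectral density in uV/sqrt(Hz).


Noise spectral density = Vrms / sqrt(BW).
NSD = 67.96 / sqrt(69241)
NSD = 67.96 / 263.1368
NSD = 0.2583 uV/sqrt(Hz)

0.2583 uV/sqrt(Hz)


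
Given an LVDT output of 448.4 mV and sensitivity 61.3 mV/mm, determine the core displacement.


Displacement = Vout / sensitivity.
d = 448.4 / 61.3
d = 7.315 mm

7.315 mm


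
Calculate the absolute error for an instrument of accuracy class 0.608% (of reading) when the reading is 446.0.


Absolute error = (accuracy% / 100) * reading.
Error = (0.608 / 100) * 446.0
Error = 0.00608 * 446.0
Error = 2.7117

2.7117


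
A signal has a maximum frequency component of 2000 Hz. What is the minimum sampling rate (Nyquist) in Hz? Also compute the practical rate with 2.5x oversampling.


By Nyquist theorem, fs_min = 2 * fmax.
fs_min = 2 * 2000 = 4000 Hz
Practical rate = 2.5 * fs_min = 2.5 * 4000 = 10000 Hz

fs_min = 4000 Hz, fs_practical = 10000 Hz


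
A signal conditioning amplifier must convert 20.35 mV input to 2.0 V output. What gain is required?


Gain = Vout / Vin (converting to same units).
G = 2.0 V / 20.35 mV
G = 2000.0 mV / 20.35 mV
G = 98.28

98.28


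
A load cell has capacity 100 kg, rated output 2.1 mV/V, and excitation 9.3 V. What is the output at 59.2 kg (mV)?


Vout = rated_output * Vex * (load / capacity).
Vout = 2.1 * 9.3 * (59.2 / 100)
Vout = 2.1 * 9.3 * 0.592
Vout = 11.562 mV

11.562 mV


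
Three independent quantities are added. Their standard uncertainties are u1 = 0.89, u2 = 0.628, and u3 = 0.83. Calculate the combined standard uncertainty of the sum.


For a sum of independent quantities, uc = sqrt(u1^2 + u2^2 + u3^2).
uc = sqrt(0.89^2 + 0.628^2 + 0.83^2)
uc = sqrt(0.7921 + 0.394384 + 0.6889)
uc = 1.3694

1.3694


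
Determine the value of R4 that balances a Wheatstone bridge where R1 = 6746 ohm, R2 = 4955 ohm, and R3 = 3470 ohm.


At balance: R1*R4 = R2*R3, so R4 = R2*R3/R1.
R4 = 4955 * 3470 / 6746
R4 = 17193850 / 6746
R4 = 2548.75 ohm

2548.75 ohm


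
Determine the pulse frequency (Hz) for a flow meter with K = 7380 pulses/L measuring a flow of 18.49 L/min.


Frequency = K * Q / 60 (converting L/min to L/s).
f = 7380 * 18.49 / 60
f = 136456.2 / 60
f = 2274.27 Hz

2274.27 Hz


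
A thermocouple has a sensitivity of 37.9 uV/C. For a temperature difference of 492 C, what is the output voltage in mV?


The thermocouple output V = sensitivity * dT.
V = 37.9 uV/C * 492 C
V = 18646.8 uV
V = 18.647 mV

18.647 mV


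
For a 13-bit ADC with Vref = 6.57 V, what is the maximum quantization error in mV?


The maximum quantization error is +/- LSB/2.
LSB = Vref / 2^n = 6.57 / 8192 = 0.000802 V
Max error = LSB / 2 = 0.000802 / 2 = 0.000401 V
Max error = 0.401 mV

0.401 mV


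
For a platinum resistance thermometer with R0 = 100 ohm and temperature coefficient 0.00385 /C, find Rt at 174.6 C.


The RTD equation: Rt = R0 * (1 + alpha * T).
Rt = 100 * (1 + 0.00385 * 174.6)
Rt = 100 * (1 + 0.67221)
Rt = 100 * 1.67221
Rt = 167.221 ohm

167.221 ohm


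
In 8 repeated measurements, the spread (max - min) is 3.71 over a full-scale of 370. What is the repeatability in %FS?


Repeatability = (spread / full scale) * 100%.
R = (3.71 / 370) * 100
R = 1.003 %FS

1.003 %FS


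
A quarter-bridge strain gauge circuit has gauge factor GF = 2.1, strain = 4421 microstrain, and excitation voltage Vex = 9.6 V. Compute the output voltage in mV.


Quarter bridge output: Vout = (GF * epsilon * Vex) / 4.
Vout = (2.1 * 4421e-6 * 9.6) / 4
Vout = 0.08912736 / 4 V
Vout = 0.02228184 V = 22.2818 mV

22.2818 mV


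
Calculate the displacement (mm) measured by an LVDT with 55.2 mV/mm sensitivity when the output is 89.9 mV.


Displacement = Vout / sensitivity.
d = 89.9 / 55.2
d = 1.629 mm

1.629 mm


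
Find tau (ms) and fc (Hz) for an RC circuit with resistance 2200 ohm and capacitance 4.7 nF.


Time constant: tau = R * C.
tau = 2200 * 4.70e-09 = 1.034e-05 s
tau = 0.0103 ms
Cutoff frequency: fc = 1 / (2*pi*R*C).
fc = 1 / (2*pi*1.034e-05) = 15392.16 Hz

tau = 0.0103 ms, fc = 15392.16 Hz


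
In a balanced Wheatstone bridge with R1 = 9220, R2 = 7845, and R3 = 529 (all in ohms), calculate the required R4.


At balance: R1*R4 = R2*R3, so R4 = R2*R3/R1.
R4 = 7845 * 529 / 9220
R4 = 4150005 / 9220
R4 = 450.11 ohm

450.11 ohm


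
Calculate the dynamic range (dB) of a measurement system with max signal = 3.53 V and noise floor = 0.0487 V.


Dynamic range = 20 * log10(Vmax / Vnoise).
DR = 20 * log10(3.53 / 0.0487)
DR = 20 * log10(72.48)
DR = 37.2 dB

37.2 dB


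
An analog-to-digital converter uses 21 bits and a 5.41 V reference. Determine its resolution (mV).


The resolution (LSB) of an ADC is Vref / 2^n.
LSB = 5.41 / 2^21
LSB = 5.41 / 2097152
LSB = 2.58e-06 V = 0.00257969 mV

0.00257969 mV


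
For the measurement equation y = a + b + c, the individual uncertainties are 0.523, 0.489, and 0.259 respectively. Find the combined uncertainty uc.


For a sum of independent quantities, uc = sqrt(u1^2 + u2^2 + u3^2).
uc = sqrt(0.523^2 + 0.489^2 + 0.259^2)
uc = sqrt(0.273529 + 0.239121 + 0.067081)
uc = 0.7614

0.7614


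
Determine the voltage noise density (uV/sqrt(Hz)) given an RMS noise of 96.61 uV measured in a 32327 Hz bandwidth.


Noise spectral density = Vrms / sqrt(BW).
NSD = 96.61 / sqrt(32327)
NSD = 96.61 / 179.7971
NSD = 0.5373 uV/sqrt(Hz)

0.5373 uV/sqrt(Hz)


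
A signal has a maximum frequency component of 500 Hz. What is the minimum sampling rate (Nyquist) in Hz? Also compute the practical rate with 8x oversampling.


By Nyquist theorem, fs_min = 2 * fmax.
fs_min = 2 * 500 = 1000 Hz
Practical rate = 8 * fs_min = 8 * 1000 = 8000 Hz

fs_min = 1000 Hz, fs_practical = 8000 Hz


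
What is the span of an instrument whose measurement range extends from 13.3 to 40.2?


Span = upper range - lower range.
Span = 40.2 - (13.3)
Span = 26.9

26.9


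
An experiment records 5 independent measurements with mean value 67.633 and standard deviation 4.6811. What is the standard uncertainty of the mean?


The standard uncertainty for Type A evaluation is u = s / sqrt(n).
u = 4.6811 / sqrt(5)
u = 4.6811 / 2.2361
u = 2.0935

2.0935


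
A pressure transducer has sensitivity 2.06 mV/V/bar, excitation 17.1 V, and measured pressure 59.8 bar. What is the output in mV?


Output = sensitivity * Vex * P.
Vout = 2.06 * 17.1 * 59.8
Vout = 35.226 * 59.8
Vout = 2106.51 mV

2106.51 mV


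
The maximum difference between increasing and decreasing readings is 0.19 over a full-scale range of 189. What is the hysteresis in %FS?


Hysteresis = (max difference / full scale) * 100%.
H = (0.19 / 189) * 100
H = 0.101 %FS

0.101 %FS


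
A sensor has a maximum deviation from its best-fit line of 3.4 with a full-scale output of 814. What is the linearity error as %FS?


Linearity error = (max deviation / full scale) * 100%.
Linearity = (3.4 / 814) * 100
Linearity = 0.418 %FS

0.418 %FS


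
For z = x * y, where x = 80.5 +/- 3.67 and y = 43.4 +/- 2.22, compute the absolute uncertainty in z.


For a product z = x*y, the relative uncertainty is:
uz/z = sqrt((ux/x)^2 + (uy/y)^2)
Relative uncertainties: ux/x = 3.67/80.5 = 0.04559
uy/y = 2.22/43.4 = 0.051152
z = 80.5 * 43.4 = 3493.7
uz = 3493.7 * sqrt(0.04559^2 + 0.051152^2) = 239.388

239.388


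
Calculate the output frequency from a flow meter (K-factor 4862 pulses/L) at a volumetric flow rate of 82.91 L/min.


Frequency = K * Q / 60 (converting L/min to L/s).
f = 4862 * 82.91 / 60
f = 403108.42 / 60
f = 6718.47 Hz

6718.47 Hz


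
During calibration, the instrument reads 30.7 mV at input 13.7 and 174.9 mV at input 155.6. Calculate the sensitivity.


Sensitivity = (y2 - y1) / (x2 - x1).
S = (174.9 - 30.7) / (155.6 - 13.7)
S = 144.2 / 141.9
S = 1.0162 mV/unit

1.0162 mV/unit


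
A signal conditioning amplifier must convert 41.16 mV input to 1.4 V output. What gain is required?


Gain = Vout / Vin (converting to same units).
G = 1.4 V / 41.16 mV
G = 1400.0 mV / 41.16 mV
G = 34.01

34.01


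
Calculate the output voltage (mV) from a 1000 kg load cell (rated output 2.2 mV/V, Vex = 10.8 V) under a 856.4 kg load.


Vout = rated_output * Vex * (load / capacity).
Vout = 2.2 * 10.8 * (856.4 / 1000)
Vout = 2.2 * 10.8 * 0.8564
Vout = 20.348 mV

20.348 mV


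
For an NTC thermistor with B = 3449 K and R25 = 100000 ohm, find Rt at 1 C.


NTC thermistor equation: Rt = R25 * exp(B * (1/T - 1/T25)).
T in Kelvin: 274.15 K, T25 = 298.15 K
1/T - 1/T25 = 1/274.15 - 1/298.15 = 0.00029362
B * (1/T - 1/T25) = 3449 * 0.00029362 = 1.0127
Rt = 100000 * exp(1.0127) = 275302.8 ohm

275302.8 ohm


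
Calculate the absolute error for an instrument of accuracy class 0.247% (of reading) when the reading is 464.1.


Absolute error = (accuracy% / 100) * reading.
Error = (0.247 / 100) * 464.1
Error = 0.00247 * 464.1
Error = 1.1463

1.1463


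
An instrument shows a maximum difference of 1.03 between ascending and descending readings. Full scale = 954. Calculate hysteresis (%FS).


Hysteresis = (max difference / full scale) * 100%.
H = (1.03 / 954) * 100
H = 0.108 %FS

0.108 %FS


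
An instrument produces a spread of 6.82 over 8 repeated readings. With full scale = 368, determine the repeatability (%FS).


Repeatability = (spread / full scale) * 100%.
R = (6.82 / 368) * 100
R = 1.853 %FS

1.853 %FS


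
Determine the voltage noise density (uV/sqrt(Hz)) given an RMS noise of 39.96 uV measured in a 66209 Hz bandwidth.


Noise spectral density = Vrms / sqrt(BW).
NSD = 39.96 / sqrt(66209)
NSD = 39.96 / 257.3111
NSD = 0.1553 uV/sqrt(Hz)

0.1553 uV/sqrt(Hz)


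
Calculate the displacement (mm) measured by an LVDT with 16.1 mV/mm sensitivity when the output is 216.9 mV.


Displacement = Vout / sensitivity.
d = 216.9 / 16.1
d = 13.472 mm

13.472 mm
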